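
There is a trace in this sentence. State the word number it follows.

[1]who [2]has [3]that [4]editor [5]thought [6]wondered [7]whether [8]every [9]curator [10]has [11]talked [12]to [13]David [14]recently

5

The displaced element is "who" (word 1).
It is linked across 1 clause boundary (Ø).
It functions as the subject of "wondered", so the gap sits immediately after word 5 ("thought").
Base order: That editor has thought that who wondered whether every curator has talked to David recently.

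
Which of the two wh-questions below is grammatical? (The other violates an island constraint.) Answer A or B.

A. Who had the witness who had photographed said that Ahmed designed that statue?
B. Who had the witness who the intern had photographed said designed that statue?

In A, the wh-phrase is extracted from inside a complex-NP island (relative clause) (introduced by "who"), which blocks movement.
In B, the extraction path crosses only that-complement boundaries, which are transparent.
So B is grammatical.

B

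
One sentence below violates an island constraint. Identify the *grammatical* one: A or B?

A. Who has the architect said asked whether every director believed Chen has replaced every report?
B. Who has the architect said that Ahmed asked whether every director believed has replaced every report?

A

In B, the wh-phrase is extracted from inside a wh-island (introduced by "whether"), which blocks movement.
In A, the extraction path crosses only that-complement boundaries, which are transparent.
So A is grammatical.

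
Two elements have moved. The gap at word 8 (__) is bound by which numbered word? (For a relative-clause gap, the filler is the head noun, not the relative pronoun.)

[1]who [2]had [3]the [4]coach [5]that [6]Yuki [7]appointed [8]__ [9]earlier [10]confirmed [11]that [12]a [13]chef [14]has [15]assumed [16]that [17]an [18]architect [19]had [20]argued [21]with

4

The marked gap is inside the relative clause, the direct object of "appointed".
Its filler is the head noun "coach" (via "that"), at word 4.
(The other dependency links word 1 to a gap after word 21.)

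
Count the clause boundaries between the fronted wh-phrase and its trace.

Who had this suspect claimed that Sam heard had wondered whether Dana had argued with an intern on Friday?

"who" is extracted from the subject of "wondered".
Boundaries crossed, outermost first: [that], [Ø] — 2 in total.

2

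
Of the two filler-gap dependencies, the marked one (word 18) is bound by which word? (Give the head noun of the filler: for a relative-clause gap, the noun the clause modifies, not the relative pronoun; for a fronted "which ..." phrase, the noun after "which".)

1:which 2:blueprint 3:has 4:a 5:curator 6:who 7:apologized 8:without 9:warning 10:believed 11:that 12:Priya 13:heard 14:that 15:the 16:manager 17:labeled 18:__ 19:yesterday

The marked gap is the direct object of "labeled".
Its filler is the fronted wh-phrase "which blueprint", at word 2.
(The other dependency links word 5 to a gap after word 6.)

2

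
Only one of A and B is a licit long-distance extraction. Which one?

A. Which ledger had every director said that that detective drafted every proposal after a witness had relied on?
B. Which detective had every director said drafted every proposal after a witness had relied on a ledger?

B

In A, the wh-phrase is extracted from inside an adjunct island (introduced by "after"), which blocks movement.
In B, the extraction path crosses only that-complement boundaries, which are transparent.
So B is grammatical.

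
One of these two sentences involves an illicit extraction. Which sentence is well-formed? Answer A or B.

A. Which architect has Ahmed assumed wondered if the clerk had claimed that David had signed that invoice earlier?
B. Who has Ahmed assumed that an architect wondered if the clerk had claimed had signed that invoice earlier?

A

In B, the wh-phrase is extracted from inside a wh-island (introduced by "if"), which blocks movement.
In A, the extraction path crosses only that-complement boundaries, which are transparent.
So A is grammatical.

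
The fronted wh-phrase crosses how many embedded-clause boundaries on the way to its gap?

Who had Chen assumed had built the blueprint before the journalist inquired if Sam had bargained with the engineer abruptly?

1

"who" is extracted from the subject of "built".
Boundaries crossed, outermost first: [Ø] — 1 in total.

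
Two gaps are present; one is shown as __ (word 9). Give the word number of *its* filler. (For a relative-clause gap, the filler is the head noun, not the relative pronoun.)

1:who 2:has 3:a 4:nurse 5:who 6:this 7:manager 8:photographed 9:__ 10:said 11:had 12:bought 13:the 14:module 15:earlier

The marked gap is inside the relative clause, the direct object of "photographed".
Its filler is the head noun "nurse" (via "who"), at word 4.
(The other dependency links word 1 to a gap after word 10.)

4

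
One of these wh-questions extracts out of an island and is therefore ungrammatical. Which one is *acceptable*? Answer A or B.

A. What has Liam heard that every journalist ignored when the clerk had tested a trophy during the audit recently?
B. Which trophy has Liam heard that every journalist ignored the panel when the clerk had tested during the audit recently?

A

In B, the wh-phrase is extracted from inside an adjunct island (introduced by "when"), which blocks movement.
In A, the extraction path crosses only that-complement boundaries, which are transparent.
So A is grammatical.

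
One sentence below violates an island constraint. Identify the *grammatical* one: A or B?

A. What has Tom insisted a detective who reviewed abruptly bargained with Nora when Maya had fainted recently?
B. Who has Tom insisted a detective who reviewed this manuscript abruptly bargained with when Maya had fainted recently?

B

In A, the wh-phrase is extracted from inside a complex-NP island (relative clause) (introduced by "who"), which blocks movement.
In B, the extraction path crosses only that-complement boundaries, which are transparent.
So B is grammatical.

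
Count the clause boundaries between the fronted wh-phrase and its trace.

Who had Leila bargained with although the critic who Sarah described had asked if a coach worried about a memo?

0

"who" originates inside the matrix clause — no clause boundary is crossed.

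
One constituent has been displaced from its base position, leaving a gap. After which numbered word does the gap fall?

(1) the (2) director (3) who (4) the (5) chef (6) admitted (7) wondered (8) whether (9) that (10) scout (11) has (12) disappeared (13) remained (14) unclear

The displaced element is "the director" (word 2).
It is linked across 1 clause boundary (Ø).
It functions as the subject of "wondered", so the gap sits immediately after word 6 ("admitted").
Base order: The chef admitted the director wondered whether that scout has disappeared.

6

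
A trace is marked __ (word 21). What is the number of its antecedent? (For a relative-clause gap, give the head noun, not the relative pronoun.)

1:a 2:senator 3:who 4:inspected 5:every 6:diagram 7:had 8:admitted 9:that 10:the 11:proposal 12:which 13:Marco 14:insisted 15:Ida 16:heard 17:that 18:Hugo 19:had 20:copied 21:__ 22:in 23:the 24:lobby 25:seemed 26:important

11

The gap at 21 is the object of "copied", inside a relative clause.
The relative pronoun is "which" (word 12); it is bound by the head noun immediately before it.
Its filler is the head noun "proposal", at word 11.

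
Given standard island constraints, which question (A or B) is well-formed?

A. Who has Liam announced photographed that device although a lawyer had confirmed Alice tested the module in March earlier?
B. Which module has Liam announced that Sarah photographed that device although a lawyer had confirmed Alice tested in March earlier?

In B, the wh-phrase is extracted from inside an adjunct island (introduced by "although"), which blocks movement.
In A, the extraction path crosses only that-complement boundaries, which are transparent.
So A is grammatical.

A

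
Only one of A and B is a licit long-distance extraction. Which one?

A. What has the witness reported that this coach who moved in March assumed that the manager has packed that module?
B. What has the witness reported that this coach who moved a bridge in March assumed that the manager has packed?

B

In A, the wh-phrase is extracted from inside a complex-NP island (relative clause) (introduced by "who"), which blocks movement.
In B, the extraction path crosses only that-complement boundaries, which are transparent.
So B is grammatical.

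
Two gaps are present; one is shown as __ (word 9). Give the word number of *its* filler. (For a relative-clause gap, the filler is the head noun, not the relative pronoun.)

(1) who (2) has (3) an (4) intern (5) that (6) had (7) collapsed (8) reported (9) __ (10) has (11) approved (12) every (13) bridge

1

The marked gap is the subject of "approved".
Its filler is the fronted wh-phrase "who", at word 1.
(The other dependency links word 4 to a gap after word 5.)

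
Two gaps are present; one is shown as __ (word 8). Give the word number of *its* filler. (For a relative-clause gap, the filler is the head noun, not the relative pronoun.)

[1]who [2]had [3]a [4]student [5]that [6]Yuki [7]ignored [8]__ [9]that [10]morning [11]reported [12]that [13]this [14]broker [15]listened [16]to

The marked gap is inside the relative clause, the direct object of "ignored".
Its filler is the head noun "student" (via "that"), at word 4.
(The other dependency links word 1 to a gap after word 16.)

4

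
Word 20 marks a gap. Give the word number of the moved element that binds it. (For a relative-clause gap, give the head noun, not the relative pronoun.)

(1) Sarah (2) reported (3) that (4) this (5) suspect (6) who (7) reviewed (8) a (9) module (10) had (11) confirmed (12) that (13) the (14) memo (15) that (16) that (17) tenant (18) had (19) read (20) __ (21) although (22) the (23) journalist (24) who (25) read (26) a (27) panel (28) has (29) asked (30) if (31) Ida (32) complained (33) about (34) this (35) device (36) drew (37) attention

14

The gap at 20 is the object of "read", inside a relative clause.
The relative pronoun is "that" (word 15); it is bound by the head noun immediately before it.
Its filler is the head noun "memo", at word 14.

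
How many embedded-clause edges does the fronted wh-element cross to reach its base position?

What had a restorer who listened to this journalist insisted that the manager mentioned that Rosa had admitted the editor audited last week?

3

"what" is extracted from the object of "audited".
Boundaries crossed, outermost first: [that], [that], [Ø] — 3 in total.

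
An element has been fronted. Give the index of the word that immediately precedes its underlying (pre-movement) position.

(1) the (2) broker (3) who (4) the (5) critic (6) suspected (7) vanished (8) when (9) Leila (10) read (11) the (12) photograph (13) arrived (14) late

The displaced element is "the broker" (word 2).
It is linked across 1 clause boundary (Ø).
It functions as the subject of "vanished", so the gap sits immediately after word 6 ("suspected").
Base order: The critic suspected that the broker vanished when Leila read the photograph.

6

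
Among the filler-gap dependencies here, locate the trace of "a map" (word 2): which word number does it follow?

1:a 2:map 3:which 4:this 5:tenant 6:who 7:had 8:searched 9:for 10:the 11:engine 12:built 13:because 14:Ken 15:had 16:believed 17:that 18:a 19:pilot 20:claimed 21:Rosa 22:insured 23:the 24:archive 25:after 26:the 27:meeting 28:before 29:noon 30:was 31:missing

The displaced element is "a map" (word 2).
It functions as the direct object of "built", so the gap sits immediately after word 12 ("built").
Base order: This tenant who had searched for the engine built a map because Ken had believed that a pilot claimed Rosa insured the archive after the meeting before noon.

12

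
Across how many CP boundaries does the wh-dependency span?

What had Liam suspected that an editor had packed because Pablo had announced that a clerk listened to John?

"what" is extracted from the object of "packed".
Boundaries crossed, outermost first: [that] — 1 in total.

1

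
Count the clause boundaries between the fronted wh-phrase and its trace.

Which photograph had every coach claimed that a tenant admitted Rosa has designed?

2

"which photograph" is extracted from the object of "designed".
Boundaries crossed, outermost first: [that], [Ø] — 2 in total.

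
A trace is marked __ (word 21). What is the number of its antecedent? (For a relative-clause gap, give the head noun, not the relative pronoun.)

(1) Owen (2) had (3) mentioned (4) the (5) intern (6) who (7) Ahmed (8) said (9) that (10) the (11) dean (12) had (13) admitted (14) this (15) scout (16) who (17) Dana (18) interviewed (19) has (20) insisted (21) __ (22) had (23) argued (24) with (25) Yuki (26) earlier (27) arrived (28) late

The gap at 21 is the subject of "argued", inside a relative clause.
The relative pronoun is "who" (word 6); it is bound by the head noun immediately before it.
Its filler is the head noun "intern", at word 5.

5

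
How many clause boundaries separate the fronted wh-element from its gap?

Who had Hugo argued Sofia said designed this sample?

2

"who" is extracted from the subject of "designed".
Boundaries crossed, outermost first: [Ø], [Ø] — 2 in total.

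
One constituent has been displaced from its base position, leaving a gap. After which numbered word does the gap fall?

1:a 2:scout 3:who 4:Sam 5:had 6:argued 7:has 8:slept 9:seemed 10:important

6

The displaced element is "a scout" (word 2).
It is linked across 1 clause boundary (Ø).
It functions as the subject of "slept", so the gap sits immediately after word 6 ("argued").
Base order: Sam had argued a scout has slept.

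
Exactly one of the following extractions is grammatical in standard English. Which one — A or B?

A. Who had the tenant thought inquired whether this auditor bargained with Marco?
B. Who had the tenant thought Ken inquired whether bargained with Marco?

In B, the wh-phrase is extracted from inside a wh-island (introduced by "whether"), which blocks movement.
In A, the extraction path crosses only that-complement boundaries, which are transparent.
So A is grammatical.

A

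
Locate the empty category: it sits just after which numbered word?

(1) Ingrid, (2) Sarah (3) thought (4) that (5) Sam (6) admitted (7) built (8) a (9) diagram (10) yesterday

6

The displaced element is "Ingrid" (word 1).
It is linked across 2 clause boundaries (that → Ø).
It functions as the subject of "built", so the gap sits immediately after word 6 ("admitted").
Base order: Sarah thought that Sam admitted that Ingrid built a diagram yesterday.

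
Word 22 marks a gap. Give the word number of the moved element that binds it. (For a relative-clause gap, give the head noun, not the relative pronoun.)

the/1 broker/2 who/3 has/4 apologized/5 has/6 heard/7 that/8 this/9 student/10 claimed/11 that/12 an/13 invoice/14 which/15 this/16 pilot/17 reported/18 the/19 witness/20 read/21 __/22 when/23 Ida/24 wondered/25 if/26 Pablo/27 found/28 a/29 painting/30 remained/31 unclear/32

The gap at 22 is the object of "read", inside a relative clause.
The relative pronoun is "which" (word 15); it is bound by the head noun immediately before it.
Its filler is the head noun "invoice", at word 14.

14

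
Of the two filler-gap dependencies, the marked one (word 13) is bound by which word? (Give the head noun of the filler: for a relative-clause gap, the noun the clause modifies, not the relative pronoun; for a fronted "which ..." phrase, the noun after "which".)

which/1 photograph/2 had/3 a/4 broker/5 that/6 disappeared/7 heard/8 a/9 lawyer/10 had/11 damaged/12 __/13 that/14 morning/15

The marked gap is the direct object of "damaged".
Its filler is the fronted wh-phrase "which photograph", at word 2.
(The other dependency links word 5 to a gap after word 6.)

2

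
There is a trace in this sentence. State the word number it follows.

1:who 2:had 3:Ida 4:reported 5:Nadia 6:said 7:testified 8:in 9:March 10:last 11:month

The displaced element is "who" (word 1).
It is linked across 2 clause boundaries (Ø → Ø).
It functions as the subject of "testified", so the gap sits immediately after word 6 ("said").
Base order: Ida had reported Nadia said that who testified in March last month.

6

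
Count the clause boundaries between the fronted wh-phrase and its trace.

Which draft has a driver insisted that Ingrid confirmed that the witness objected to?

2

"which draft" is extracted from the PP object of "objected".
Boundaries crossed, outermost first: [that], [that] — 2 in total.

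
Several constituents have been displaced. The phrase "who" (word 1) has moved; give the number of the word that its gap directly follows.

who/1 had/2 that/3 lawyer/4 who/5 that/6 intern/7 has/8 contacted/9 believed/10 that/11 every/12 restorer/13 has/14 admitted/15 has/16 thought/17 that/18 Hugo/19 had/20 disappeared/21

15

The displaced element is "who" (word 1).
It is linked across 2 clause boundaries (that → Ø).
It functions as the subject of "thought", so the gap sits immediately after word 15 ("admitted").
Base order: That lawyer who that intern has contacted had believed that every restorer has admitted who has thought that Hugo had disappeared.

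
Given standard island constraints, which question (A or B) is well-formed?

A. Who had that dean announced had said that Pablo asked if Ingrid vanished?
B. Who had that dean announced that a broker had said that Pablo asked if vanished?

In B, the wh-phrase is extracted from inside a wh-island (introduced by "if"), which blocks movement.
In A, the extraction path crosses only that-complement boundaries, which are transparent.
So A is grammatical.

A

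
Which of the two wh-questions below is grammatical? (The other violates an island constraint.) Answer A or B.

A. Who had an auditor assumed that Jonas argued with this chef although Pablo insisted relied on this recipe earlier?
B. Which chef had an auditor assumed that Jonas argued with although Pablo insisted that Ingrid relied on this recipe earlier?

In A, the wh-phrase is extracted from inside an adjunct island (introduced by "although"), which blocks movement.
In B, the extraction path crosses only that-complement boundaries, which are transparent.
So B is grammatical.

B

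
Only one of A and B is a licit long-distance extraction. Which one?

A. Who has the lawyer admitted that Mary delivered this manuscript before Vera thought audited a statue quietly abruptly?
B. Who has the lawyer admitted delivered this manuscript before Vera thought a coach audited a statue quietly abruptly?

In A, the wh-phrase is extracted from inside an adjunct island (introduced by "before"), which blocks movement.
In B, the extraction path crosses only that-complement boundaries, which are transparent.
So B is grammatical.

B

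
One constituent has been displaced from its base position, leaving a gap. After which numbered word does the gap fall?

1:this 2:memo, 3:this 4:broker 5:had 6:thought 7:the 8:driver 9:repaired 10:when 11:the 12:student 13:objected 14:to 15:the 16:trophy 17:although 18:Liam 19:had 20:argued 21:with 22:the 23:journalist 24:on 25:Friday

The displaced element is "this memo" (word 2).
It is linked across 1 clause boundary (Ø).
It functions as the direct object of "repaired", so the gap sits immediately after word 9 ("repaired").
Base order: This broker had thought the driver repaired this memo when the student objected to the trophy although Liam had argued with the journalist on Friday.

9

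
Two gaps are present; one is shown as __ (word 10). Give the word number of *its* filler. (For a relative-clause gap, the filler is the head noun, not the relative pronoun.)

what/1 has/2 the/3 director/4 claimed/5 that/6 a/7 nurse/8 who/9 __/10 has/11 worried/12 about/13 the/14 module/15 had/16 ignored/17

The marked gap is inside the relative clause, the subject of "worried".
Its filler is the head noun "nurse" (via "who"), at word 8.
(The other dependency links word 1 to a gap after word 17.)

8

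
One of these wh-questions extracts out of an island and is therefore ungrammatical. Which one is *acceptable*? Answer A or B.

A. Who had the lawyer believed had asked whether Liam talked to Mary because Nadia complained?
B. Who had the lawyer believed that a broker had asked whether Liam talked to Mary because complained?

A

In B, the wh-phrase is extracted from inside a wh-island (introduced by "whether"), which blocks movement.
In A, the extraction path crosses only that-complement boundaries, which are transparent.
So A is grammatical.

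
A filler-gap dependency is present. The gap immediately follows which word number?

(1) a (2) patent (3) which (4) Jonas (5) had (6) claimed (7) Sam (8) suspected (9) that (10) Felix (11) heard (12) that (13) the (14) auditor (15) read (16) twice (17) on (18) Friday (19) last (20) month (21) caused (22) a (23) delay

15

The displaced element is "a patent" (word 2).
It is linked across 3 clause boundaries (Ø → that → that).
It functions as the direct object of "read", so the gap sits immediately after word 15 ("read").
Base order: Jonas had claimed Sam suspected that Felix heard that the auditor read a patent twice on Friday last month.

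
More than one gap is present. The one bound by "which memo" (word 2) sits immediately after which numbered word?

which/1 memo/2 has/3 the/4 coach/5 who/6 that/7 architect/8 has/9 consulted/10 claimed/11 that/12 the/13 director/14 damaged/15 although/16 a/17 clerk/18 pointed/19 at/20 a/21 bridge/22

The displaced element is "which memo" (word 2).
It is linked across 1 clause boundary (that).
It functions as the direct object of "damaged", so the gap sits immediately after word 15 ("damaged").
Base order: The coach who that architect has consulted has claimed that the director damaged which memo although a clerk pointed at a bridge.

15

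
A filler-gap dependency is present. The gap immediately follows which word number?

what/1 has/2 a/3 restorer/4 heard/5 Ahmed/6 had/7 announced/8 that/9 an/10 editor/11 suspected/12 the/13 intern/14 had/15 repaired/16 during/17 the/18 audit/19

The displaced element is "what" (word 1).
It is linked across 3 clause boundaries (Ø → that → Ø).
It functions as the direct object of "repaired", so the gap sits immediately after word 16 ("repaired").
Base order: A restorer has heard Ahmed had announced that an editor suspected the intern had repaired what during the audit.

16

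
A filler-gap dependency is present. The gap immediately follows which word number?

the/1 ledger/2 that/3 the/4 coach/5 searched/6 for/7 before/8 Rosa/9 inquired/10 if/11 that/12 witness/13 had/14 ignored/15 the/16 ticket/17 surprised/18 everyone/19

The displaced element is "the ledger" (word 2).
It functions as the object of the preposition "for" of "searched", so the gap sits immediately after word 7 ("for").
Base order: The coach searched for the ledger before Rosa inquired if that witness had ignored the ticket.

7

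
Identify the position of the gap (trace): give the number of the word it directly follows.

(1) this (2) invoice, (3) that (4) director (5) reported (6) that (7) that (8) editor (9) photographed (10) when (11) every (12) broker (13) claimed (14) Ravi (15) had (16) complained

9

The displaced element is "this invoice" (word 2).
It is linked across 1 clause boundary (that).
It functions as the direct object of "photographed", so the gap sits immediately after word 9 ("photographed").
Base order: That director reported that that editor photographed this invoice when every broker claimed Ravi had complained.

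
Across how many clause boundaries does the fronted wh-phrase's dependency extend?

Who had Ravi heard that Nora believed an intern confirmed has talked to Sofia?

3

"who" is extracted from the subject of "talked".
Boundaries crossed, outermost first: [that], [Ø], [Ø] — 3 in total.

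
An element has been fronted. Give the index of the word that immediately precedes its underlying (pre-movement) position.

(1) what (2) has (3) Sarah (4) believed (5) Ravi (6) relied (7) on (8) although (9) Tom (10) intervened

The displaced element is "what" (word 1).
It is linked across 1 clause boundary (Ø).
It functions as the object of the preposition "on" of "relied", so the gap sits immediately after word 7 ("on").
Base order: Sarah has believed Ravi relied on what although Tom intervened.

7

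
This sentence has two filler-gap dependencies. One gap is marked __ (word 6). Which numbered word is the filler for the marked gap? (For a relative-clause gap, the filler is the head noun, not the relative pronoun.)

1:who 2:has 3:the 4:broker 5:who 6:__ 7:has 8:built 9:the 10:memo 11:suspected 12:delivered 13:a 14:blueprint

4

The marked gap is inside the relative clause, the subject of "built".
Its filler is the head noun "broker" (via "who"), at word 4.
(The other dependency links word 1 to a gap after word 11.)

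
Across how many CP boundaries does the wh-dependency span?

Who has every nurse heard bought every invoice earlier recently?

1

"who" is extracted from the subject of "bought".
Boundaries crossed, outermost first: [Ø] — 1 in total.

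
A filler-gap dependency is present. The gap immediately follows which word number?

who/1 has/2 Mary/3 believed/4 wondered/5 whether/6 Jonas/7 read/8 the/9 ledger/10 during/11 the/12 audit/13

The displaced element is "who" (word 1).
It is linked across 1 clause boundary (Ø).
It functions as the subject of "wondered", so the gap sits immediately after word 4 ("believed").
Base order: Mary has believed that who wondered whether Jonas read the ledger during the audit.

4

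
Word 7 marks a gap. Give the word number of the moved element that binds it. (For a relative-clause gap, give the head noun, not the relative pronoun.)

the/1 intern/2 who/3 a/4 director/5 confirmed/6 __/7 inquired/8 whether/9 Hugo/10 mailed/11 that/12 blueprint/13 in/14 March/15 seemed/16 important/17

The gap at 7 is the subject of "inquired", inside a relative clause.
The relative pronoun is "who" (word 3); it is bound by the head noun immediately before it.
Its filler is the head noun "intern", at word 2.

2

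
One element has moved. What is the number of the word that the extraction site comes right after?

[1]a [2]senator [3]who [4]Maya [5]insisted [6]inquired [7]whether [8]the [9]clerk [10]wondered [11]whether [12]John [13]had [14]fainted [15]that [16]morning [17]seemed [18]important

The displaced element is "a senator" (word 2).
It is linked across 1 clause boundary (Ø).
It functions as the subject of "inquired", so the gap sits immediately after word 5 ("insisted").
Base order: Maya insisted that a senator inquired whether the clerk wondered whether John had fainted that morning.

5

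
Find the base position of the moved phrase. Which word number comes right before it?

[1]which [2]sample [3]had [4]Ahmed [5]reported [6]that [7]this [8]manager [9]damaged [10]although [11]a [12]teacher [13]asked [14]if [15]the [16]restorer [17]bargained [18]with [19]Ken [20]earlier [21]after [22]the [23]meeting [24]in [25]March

9

The displaced element is "which sample" (word 2).
It is linked across 1 clause boundary (that).
It functions as the direct object of "damaged", so the gap sits immediately after word 9 ("damaged").
Base order: Ahmed had reported that this manager damaged which sample although a teacher asked if the restorer bargained with Ken earlier after the meeting in March.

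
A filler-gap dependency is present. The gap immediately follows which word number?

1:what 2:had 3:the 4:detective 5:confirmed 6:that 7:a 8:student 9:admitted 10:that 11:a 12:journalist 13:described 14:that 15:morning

13

The displaced element is "what" (word 1).
It is linked across 2 clause boundaries (that → that).
It functions as the direct object of "described", so the gap sits immediately after word 13 ("described").
Base order: The detective had confirmed that a student admitted that a journalist described what that morning.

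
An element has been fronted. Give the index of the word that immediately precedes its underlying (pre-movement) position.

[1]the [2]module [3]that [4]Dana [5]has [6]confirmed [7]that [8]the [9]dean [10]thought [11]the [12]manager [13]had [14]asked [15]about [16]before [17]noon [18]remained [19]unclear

The displaced element is "the module" (word 2).
It is linked across 2 clause boundaries (that → Ø).
It functions as the object of the preposition "about" of "asked", so the gap sits immediately after word 15 ("about").
Base order: Dana has confirmed that the dean thought the manager had asked about the module before noon.

15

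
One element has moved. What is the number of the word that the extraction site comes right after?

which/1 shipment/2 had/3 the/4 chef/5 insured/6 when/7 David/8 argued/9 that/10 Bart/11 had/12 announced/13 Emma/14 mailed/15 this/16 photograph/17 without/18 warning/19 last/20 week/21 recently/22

6

The displaced element is "which shipment" (word 2).
It functions as the direct object of "insured", so the gap sits immediately after word 6 ("insured").
Base order: The chef had insured which shipment when David argued that Bart had announced Emma mailed this photograph without warning last week recently.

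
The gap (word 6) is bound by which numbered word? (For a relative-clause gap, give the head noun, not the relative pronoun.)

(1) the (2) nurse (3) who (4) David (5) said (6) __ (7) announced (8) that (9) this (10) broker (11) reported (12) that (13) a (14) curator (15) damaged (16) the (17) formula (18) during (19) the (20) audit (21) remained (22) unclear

2

The gap at 6 is the subject of "announced", inside a relative clause.
The relative pronoun is "who" (word 3); it is bound by the head noun immediately before it.
Its filler is the head noun "nurse", at word 2.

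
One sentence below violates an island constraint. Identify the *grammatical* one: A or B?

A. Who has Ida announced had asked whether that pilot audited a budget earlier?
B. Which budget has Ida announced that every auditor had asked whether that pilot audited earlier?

A

In B, the wh-phrase is extracted from inside a wh-island (introduced by "whether"), which blocks movement.
In A, the extraction path crosses only that-complement boundaries, which are transparent.
So A is grammatical.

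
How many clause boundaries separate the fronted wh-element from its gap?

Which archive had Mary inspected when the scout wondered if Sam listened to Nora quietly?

"which archive" originates inside the matrix clause — no clause boundary is crossed.

0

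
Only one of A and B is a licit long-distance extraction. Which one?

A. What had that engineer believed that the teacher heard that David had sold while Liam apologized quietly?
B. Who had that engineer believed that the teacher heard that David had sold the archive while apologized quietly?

In B, the wh-phrase is extracted from inside an adjunct island (introduced by "while"), which blocks movement.
In A, the extraction path crosses only that-complement boundaries, which are transparent.
So A is grammatical.

A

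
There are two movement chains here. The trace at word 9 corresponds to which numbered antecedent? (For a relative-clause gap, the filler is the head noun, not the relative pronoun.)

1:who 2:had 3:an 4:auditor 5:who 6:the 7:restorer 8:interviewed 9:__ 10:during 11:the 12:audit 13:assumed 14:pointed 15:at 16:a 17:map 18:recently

4

The marked gap is inside the relative clause, the direct object of "interviewed".
Its filler is the head noun "auditor" (via "who"), at word 4.
(The other dependency links word 1 to a gap after word 13.)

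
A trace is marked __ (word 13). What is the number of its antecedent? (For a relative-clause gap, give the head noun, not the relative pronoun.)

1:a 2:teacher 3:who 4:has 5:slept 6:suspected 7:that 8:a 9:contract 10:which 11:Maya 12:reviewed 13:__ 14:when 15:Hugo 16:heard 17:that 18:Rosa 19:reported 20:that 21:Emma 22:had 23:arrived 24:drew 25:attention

9

The gap at 13 is the object of "reviewed", inside a relative clause.
The relative pronoun is "which" (word 10); it is bound by the head noun immediately before it.
Its filler is the head noun "contract", at word 9.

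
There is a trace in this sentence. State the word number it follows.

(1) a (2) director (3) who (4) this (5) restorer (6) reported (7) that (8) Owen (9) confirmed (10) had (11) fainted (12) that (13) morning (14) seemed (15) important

9

The displaced element is "a director" (word 2).
It is linked across 2 clause boundaries (that → Ø).
It functions as the subject of "fainted", so the gap sits immediately after word 9 ("confirmed").
Base order: This restorer reported that Owen confirmed a director had fainted that morning.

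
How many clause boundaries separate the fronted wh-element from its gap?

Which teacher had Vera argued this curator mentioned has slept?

2

"which teacher" is extracted from the subject of "slept".
Boundaries crossed, outermost first: [Ø], [Ø] — 2 in total.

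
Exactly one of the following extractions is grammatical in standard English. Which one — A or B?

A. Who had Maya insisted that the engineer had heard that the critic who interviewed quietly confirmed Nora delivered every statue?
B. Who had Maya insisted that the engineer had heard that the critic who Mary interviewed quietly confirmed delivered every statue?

B

In A, the wh-phrase is extracted from inside a complex-NP island (relative clause) (introduced by "who"), which blocks movement.
In B, the extraction path crosses only that-complement boundaries, which are transparent.
So B is grammatical.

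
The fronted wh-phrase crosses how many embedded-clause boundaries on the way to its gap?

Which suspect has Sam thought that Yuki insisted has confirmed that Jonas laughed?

2

"which suspect" is extracted from the subject of "confirmed".
Boundaries crossed, outermost first: [that], [Ø] — 2 in total.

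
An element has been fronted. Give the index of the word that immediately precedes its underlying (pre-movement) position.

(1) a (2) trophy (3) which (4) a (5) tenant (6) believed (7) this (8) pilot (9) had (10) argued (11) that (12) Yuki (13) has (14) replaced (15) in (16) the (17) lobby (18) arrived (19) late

The displaced element is "a trophy" (word 2).
It is linked across 2 clause boundaries (Ø → that).
It functions as the direct object of "replaced", so the gap sits immediately after word 14 ("replaced").
Base order: A tenant believed this pilot had argued that Yuki has replaced a trophy in the lobby.

14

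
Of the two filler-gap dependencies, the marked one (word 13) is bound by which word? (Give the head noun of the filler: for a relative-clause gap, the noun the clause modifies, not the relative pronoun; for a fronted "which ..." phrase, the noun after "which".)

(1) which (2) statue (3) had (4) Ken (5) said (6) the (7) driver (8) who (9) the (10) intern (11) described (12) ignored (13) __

The marked gap is the direct object of "ignored".
Its filler is the fronted wh-phrase "which statue", at word 2.
(The other dependency links word 7 to a gap after word 11.)

2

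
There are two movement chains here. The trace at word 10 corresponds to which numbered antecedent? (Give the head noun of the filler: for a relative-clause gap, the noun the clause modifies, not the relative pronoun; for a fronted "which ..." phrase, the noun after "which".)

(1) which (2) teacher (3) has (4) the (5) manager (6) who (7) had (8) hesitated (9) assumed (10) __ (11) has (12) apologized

2

The marked gap is the subject of "apologized".
Its filler is the fronted wh-phrase "which teacher", at word 2.
(The other dependency links word 5 to a gap after word 6.)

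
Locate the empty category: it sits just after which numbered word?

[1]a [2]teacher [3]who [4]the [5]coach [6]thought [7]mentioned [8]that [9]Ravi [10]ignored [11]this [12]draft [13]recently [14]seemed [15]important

The displaced element is "a teacher" (word 2).
It is linked across 1 clause boundary (Ø).
It functions as the subject of "mentioned", so the gap sits immediately after word 6 ("thought").
Base order: The coach thought that a teacher mentioned that Ravi ignored this draft recently.

6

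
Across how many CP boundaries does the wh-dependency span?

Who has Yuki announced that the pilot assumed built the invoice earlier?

"who" is extracted from the subject of "built".
Boundaries crossed, outermost first: [that], [Ø] — 2 in total.

2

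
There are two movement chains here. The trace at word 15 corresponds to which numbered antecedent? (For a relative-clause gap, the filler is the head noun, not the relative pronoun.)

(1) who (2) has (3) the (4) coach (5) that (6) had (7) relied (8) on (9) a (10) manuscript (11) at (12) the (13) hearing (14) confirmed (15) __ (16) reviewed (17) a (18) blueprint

The marked gap is the subject of "reviewed".
Its filler is the fronted wh-phrase "who", at word 1.
(The other dependency links word 4 to a gap after word 5.)

1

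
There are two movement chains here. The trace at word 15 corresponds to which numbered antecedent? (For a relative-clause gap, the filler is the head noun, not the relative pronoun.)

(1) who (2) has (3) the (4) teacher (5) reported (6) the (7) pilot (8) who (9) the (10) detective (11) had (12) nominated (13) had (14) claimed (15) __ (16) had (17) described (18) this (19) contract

1

The marked gap is the subject of "described".
Its filler is the fronted wh-phrase "who", at word 1.
(The other dependency links word 7 to a gap after word 12.)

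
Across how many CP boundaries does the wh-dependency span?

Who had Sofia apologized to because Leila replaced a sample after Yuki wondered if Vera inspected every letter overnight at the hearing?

"who" originates inside the matrix clause — no clause boundary is crossed.

0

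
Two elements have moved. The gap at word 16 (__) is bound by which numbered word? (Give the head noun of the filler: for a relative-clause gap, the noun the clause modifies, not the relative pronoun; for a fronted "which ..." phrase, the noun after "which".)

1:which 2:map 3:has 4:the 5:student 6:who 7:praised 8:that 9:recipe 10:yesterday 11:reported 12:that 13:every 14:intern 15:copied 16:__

The marked gap is the direct object of "copied".
Its filler is the fronted wh-phrase "which map", at word 2.
(The other dependency links word 5 to a gap after word 6.)

2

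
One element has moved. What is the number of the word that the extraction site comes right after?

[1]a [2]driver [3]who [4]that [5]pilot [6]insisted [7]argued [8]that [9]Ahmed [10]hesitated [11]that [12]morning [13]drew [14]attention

The displaced element is "a driver" (word 2).
It is linked across 1 clause boundary (Ø).
It functions as the subject of "argued", so the gap sits immediately after word 6 ("insisted").
Base order: That pilot insisted that a driver argued that Ahmed hesitated that morning.

6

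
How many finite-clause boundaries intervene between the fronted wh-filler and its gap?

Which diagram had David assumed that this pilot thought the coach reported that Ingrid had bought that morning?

"which diagram" is extracted from the object of "bought".
Boundaries crossed, outermost first: [that], [Ø], [that] — 3 in total.

3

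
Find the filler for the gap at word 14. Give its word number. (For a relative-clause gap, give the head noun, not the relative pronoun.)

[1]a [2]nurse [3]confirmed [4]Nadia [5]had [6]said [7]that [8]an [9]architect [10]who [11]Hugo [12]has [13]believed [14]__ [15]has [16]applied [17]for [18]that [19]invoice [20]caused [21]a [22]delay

The gap at 14 is the subject of "applied", inside a relative clause.
The relative pronoun is "who" (word 10); it is bound by the head noun immediately before it.
Its filler is the head noun "architect", at word 9.

9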